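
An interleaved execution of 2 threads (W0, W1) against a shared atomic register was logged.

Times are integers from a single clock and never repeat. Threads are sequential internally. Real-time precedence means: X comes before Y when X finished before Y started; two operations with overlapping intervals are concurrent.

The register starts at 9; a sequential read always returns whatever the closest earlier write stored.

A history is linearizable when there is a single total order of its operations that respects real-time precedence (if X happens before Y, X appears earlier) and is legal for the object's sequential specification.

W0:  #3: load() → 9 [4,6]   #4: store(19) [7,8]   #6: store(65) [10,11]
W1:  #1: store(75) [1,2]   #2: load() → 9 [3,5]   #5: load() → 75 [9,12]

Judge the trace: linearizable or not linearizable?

the violation lands at event 5, #2's response at time 5: events 1..4 linearize, events 1..5 do not
the sole real-time-consistent order of 2 completed operations fails the atomic register replay
include/drop combinations of the 1 pending operation (#3) were all tried; none helps
for example #1, #2 (pending dropped) fails at step 2: #2 load() → 9 is not legal there

not linearizable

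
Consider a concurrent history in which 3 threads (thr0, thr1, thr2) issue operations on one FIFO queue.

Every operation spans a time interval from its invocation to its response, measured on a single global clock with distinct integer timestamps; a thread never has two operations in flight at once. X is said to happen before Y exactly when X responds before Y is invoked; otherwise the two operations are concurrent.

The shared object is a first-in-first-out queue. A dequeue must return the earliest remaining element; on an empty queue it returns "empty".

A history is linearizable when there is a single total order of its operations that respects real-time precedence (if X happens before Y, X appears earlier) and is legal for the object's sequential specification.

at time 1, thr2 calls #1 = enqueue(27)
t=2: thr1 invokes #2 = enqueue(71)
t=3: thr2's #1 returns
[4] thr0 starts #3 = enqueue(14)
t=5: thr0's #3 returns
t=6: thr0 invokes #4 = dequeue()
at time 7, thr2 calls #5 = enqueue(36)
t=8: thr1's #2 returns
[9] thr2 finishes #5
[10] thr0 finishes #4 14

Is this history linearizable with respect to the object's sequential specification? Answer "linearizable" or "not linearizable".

cut after 9 events: linearizable; cut after 10 events (#4 responds, time 10): not linearizable
checked exhaustively: 10 real-time-consistent orders of 5 completed operations, zero legal FIFO queue replays
e.g. #1, #2, #3, #4, #5: illegal at step 4, since #4 dequeue() → 14 cannot apply there
e.g. #1, #2, #3, #5, #4: illegal at step 5, since #4 dequeue() → 14 cannot apply there

not linearizable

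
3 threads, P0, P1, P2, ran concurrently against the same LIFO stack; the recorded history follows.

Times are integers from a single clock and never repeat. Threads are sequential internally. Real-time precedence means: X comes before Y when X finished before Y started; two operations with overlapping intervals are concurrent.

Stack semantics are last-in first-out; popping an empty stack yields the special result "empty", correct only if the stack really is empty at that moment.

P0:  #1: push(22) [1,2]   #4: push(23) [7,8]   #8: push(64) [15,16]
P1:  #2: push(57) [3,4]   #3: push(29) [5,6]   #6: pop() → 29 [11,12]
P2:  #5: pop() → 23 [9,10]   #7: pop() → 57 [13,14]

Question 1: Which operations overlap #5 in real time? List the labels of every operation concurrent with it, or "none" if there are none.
none

concurrent with #5 ([9,10]): every op whose interval crosses 9..10
#1 [1,2]: before
#2 [3,4]: before
#3 [5,6]: before
#4 [7,8]: before
#6 [11,12]: after
#7 [13,14]: after
#8 [15,16]: after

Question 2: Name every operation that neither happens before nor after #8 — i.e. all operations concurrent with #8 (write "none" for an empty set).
none

#8 spans [15,16]; an op avoiding the whole window 15..16 is ordered, any other is concurrent
#1 [1,2]: before
#2 [3,4]: before
#3 [5,6]: before
#4 [7,8]: before
#5 [9,10]: before
#6 [11,12]: before
#7 [13,14]: before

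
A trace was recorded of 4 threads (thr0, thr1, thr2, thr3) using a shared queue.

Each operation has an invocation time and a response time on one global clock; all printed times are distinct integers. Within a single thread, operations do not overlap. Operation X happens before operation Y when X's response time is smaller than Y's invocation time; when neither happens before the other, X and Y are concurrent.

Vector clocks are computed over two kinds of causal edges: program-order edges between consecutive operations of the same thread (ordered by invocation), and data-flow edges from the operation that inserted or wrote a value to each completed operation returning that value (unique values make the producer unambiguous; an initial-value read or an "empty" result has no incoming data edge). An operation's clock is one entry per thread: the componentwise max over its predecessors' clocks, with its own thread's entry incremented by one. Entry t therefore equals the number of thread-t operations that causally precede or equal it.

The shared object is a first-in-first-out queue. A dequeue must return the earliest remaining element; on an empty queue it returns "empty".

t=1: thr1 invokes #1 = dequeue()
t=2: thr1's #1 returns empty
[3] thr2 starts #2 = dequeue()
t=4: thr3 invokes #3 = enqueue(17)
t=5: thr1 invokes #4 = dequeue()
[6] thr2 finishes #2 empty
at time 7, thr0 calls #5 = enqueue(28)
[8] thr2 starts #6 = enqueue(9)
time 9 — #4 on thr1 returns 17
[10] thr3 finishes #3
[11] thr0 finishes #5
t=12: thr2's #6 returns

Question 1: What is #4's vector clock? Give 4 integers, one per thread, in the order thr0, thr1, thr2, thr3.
Answer: (0, 2, 0, 1)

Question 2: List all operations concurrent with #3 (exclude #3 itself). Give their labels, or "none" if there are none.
Answer: #2, #4, #5, #6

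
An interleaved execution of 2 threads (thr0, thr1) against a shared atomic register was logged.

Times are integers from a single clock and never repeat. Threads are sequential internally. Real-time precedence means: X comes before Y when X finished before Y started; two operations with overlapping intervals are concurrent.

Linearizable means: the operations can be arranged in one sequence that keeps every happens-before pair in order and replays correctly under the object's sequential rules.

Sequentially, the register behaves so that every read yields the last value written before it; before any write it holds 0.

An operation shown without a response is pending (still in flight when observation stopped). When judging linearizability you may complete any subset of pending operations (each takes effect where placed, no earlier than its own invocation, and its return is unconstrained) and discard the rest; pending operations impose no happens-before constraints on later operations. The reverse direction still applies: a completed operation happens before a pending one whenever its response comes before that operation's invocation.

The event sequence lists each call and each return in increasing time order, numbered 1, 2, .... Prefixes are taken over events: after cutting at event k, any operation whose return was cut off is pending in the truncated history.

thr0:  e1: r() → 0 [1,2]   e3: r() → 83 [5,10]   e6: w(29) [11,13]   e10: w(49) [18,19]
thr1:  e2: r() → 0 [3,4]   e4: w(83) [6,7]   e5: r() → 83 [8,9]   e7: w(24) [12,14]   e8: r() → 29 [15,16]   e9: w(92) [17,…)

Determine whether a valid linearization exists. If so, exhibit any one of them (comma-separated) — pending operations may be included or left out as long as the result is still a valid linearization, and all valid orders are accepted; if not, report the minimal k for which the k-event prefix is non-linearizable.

after step 1 (e1 r() → 0): value 0
after step 2 (e2 r() → 0): value 0
after step 3 (e4 w(83)): value 83
after step 4 (e3 r() → 83): value 83
after step 5 (e5 r() → 83): value 83
after step 6 (e7 w(24)): value 24
after step 7 (e6 w(29)): value 29
after step 8 (e8 r() → 29): value 29
after step 9 (e9 w(92) (pending, included)): value 92
after step 10 (e10 w(49)): value 49

linearizable — witness: e1, e2, e4, e3, e5, e7, e6, e8, e9, e10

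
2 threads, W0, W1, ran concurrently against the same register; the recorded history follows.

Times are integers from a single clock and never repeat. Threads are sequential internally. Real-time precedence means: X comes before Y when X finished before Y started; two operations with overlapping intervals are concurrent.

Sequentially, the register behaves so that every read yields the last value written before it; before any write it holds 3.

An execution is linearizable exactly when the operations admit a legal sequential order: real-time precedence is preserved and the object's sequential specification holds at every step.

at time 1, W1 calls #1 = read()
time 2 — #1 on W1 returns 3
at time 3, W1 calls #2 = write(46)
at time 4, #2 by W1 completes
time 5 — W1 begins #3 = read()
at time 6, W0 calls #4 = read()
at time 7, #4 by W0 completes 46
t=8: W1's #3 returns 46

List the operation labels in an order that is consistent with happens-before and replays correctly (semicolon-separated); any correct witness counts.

after step 1 (#1 read() → 3): value 3
after step 2 (#2 write(46)): value 46
after step 3 (#3 read() → 46): value 46
after step 4 (#4 read() → 46): value 46

#1; #2; #3; #4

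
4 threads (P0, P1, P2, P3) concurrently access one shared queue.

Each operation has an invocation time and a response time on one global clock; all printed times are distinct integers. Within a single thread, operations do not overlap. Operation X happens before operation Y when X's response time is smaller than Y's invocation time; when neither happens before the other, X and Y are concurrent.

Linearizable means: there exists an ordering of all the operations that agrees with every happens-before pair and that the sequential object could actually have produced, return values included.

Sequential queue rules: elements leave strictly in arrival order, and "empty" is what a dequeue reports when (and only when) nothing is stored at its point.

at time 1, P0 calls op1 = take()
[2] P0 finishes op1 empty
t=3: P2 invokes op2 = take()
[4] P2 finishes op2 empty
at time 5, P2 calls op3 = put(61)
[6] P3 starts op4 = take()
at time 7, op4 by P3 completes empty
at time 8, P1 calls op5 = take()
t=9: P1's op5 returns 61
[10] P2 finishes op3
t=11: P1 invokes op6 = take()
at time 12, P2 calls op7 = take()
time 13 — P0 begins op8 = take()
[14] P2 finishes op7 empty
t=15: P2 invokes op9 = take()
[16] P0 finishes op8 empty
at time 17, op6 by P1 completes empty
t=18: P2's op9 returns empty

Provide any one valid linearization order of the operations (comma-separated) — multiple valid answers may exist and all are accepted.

op1, op2, op4, op3, op5, op6, op7, op8, op9

after step 1 (op1 take() → empty): queue <>
after step 2 (op2 take() → empty): queue <>
after step 3 (op4 take() → empty): queue <>
after step 4 (op3 put(61)): queue <61>
after step 5 (op5 take() → 61): queue <>
after step 6 (op6 take() → empty): queue <>
after step 7 (op7 take() → empty): queue <>
after step 8 (op8 take() → empty): queue <>
after step 9 (op9 take() → empty): queue <>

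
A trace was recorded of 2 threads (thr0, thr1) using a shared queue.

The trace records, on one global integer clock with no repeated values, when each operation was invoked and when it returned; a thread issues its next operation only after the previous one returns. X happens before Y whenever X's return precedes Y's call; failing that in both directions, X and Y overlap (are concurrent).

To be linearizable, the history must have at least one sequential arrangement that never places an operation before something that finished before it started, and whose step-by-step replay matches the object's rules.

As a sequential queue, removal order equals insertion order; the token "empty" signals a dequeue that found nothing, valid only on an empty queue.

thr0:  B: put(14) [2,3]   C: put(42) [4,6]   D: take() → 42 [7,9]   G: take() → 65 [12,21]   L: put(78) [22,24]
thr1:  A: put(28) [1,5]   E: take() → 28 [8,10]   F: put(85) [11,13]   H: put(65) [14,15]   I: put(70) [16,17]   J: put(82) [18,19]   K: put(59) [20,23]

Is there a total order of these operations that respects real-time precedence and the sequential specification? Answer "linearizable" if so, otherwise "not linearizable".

prefix check: 1..9 passes, 1..10 fails once E's time-10 response joins
5 completed operations, 6 real-time-consistent orders — every queue replay fails
one such order, A, B, C, D, E, breaks at step 4 where D take() → 42 is illegal
one such order, A, B, C, E, D, breaks at step 5 where D take() → 42 is illegal

not linearizable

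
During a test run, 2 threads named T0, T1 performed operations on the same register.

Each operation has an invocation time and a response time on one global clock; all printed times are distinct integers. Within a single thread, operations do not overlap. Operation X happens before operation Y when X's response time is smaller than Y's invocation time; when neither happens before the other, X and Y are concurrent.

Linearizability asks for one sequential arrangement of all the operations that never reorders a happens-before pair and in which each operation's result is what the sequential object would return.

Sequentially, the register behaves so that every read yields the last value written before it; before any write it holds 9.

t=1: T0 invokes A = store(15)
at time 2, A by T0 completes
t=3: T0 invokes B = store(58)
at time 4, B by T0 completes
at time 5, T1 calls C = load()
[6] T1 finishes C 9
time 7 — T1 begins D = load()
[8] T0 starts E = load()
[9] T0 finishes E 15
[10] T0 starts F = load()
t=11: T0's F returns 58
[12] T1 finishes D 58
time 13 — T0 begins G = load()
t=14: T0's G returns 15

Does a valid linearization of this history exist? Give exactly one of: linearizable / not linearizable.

through event 5 a valid linearization exists; event 6 (C responding at time 6) ends that
one real-time candidate order over the 3 completed operations — the register replay rejects it
take A, B, C: step 3 already fails, because C load() → 9 cannot occur there

not linearizable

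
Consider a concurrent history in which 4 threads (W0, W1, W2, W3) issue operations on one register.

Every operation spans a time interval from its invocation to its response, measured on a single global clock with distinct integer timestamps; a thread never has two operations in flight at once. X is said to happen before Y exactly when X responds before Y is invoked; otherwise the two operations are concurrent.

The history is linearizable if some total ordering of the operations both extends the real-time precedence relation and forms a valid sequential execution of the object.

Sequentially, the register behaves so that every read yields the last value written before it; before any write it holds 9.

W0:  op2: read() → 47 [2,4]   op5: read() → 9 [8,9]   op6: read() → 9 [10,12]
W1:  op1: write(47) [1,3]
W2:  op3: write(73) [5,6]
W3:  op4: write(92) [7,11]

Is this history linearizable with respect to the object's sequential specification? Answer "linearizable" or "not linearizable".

not linearizable

prefix check: 1..8 passes, 1..9 fails once op5's time-9 response joins
real-time-consistent orders of the 4 completed operations: 2 — all fail the register replay
include/drop combinations of the 1 pending operation (op4) were all tried; none helps
take op1, op2, op3, op5 (pending dropped): step 4 already fails, because op5 read() → 9 cannot occur there
take op2, op1, op3, op5 (pending dropped): step 1 already fails, because op2 read() → 47 cannot occur there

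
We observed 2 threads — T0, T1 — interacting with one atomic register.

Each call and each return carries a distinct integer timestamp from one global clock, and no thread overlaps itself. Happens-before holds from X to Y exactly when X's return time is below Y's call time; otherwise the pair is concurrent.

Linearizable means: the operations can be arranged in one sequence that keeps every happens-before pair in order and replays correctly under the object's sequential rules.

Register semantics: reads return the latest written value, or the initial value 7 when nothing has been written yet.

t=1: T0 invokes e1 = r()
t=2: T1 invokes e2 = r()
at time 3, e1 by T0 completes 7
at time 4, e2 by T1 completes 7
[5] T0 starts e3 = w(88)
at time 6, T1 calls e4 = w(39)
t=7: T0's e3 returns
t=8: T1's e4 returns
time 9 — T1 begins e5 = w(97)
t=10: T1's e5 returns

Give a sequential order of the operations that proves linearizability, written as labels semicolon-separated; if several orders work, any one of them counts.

e1; e2; e3; e4; e5

after step 1 (e1 r() → 7): value 7
after step 2 (e2 r() → 7): value 7
after step 3 (e3 w(88)): value 88
after step 4 (e4 w(39)): value 39
after step 5 (e5 w(97)): value 97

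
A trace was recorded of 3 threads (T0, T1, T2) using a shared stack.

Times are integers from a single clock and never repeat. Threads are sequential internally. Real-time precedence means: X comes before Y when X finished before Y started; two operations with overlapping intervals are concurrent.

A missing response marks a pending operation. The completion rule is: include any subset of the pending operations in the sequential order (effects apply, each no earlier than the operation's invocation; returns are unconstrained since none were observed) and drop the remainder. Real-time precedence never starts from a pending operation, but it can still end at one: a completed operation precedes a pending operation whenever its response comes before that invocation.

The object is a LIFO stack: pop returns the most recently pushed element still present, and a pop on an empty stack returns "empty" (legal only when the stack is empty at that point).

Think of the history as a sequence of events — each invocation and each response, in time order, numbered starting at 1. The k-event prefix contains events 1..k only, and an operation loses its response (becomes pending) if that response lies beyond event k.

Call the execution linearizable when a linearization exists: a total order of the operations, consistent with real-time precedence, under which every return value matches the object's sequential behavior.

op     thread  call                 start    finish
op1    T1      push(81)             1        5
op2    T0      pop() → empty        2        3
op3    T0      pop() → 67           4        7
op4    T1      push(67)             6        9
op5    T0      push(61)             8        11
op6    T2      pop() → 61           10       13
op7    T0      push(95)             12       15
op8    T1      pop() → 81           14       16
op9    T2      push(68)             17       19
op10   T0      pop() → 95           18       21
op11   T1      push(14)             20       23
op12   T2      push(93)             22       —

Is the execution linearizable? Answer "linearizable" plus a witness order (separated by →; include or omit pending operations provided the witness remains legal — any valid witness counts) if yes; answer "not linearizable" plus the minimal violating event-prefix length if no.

linearizable — witness: op2 → op1 → op4 → op3 → op5 → op6 → op8 → op7 → op10 → op9 → op11

after step 1 (op2 pop() → empty): stack <>
after step 2 (op1 push(81)): stack <81>
after step 3 (op4 push(67)): stack <81,67>
after step 4 (op3 pop() → 67): stack <81>
after step 5 (op5 push(61)): stack <81,61>
after step 6 (op6 pop() → 61): stack <81>
after step 7 (op8 pop() → 81): stack <>
after step 8 (op7 push(95)): stack <95>
after step 9 (op10 pop() → 95): stack <>
after step 10 (op9 push(68)): stack <68>
after step 11 (op11 push(14)): stack <68,14>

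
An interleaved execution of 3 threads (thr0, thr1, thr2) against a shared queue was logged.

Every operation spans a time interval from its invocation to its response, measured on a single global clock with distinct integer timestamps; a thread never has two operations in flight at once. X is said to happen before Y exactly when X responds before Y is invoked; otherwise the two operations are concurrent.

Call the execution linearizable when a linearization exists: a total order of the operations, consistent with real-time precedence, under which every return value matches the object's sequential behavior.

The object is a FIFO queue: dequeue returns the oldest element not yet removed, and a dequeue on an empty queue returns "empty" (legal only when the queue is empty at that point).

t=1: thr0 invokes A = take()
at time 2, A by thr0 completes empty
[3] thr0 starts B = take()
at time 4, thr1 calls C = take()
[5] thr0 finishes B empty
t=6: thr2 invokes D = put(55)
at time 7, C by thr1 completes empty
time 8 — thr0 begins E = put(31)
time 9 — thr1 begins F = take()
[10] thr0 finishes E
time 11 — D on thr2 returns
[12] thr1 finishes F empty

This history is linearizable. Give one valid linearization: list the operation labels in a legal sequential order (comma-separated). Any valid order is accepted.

1. A take() → empty, leaving queue <>
2. B take() → empty, leaving queue <>
3. C take() → empty, leaving queue <>
4. F take() → empty, leaving queue <>
5. D put(55), leaving queue <55>
6. E put(31), leaving queue <55,31>

A, B, C, F, D, E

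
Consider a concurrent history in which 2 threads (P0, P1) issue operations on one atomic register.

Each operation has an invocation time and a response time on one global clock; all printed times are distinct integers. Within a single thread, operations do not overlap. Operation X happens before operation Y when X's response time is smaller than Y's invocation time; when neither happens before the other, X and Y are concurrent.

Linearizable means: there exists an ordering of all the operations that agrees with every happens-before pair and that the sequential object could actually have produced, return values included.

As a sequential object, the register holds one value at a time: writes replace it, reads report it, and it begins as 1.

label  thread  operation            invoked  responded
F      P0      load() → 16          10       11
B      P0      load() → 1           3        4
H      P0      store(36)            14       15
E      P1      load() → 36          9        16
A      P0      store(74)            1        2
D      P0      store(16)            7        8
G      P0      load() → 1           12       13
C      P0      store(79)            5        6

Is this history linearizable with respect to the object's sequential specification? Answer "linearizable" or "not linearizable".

prefix check: 1..3 passes, 1..4 fails once B's time-4 response joins
the sole real-time-consistent order of 2 completed operations fails the atomic register replay
e.g. A, B: illegal at step 2, since B load() → 1 cannot apply there

not linearizable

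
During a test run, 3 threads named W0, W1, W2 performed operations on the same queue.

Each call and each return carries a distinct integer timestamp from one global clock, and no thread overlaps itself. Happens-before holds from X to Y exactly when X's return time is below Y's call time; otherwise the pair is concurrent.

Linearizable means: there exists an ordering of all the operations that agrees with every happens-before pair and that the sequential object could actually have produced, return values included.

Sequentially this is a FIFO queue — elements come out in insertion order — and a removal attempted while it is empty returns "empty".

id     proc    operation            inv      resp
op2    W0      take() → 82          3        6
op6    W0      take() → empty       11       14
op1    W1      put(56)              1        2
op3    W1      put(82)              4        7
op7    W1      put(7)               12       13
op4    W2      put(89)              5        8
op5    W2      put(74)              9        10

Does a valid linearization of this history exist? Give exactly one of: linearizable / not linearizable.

events 1..5 are fine; event 6 — the response of op2 at time 6 — makes the prefix non-linearizable
a single order respects real time; the 2 completed queue operations fail replay along it
no completion choice of the 2 pending operations (op3, op4) rescues it — every subset was tried
for example op1, op2 (pending dropped) fails at step 2: op2 take() → 82 is not legal there

not linearizable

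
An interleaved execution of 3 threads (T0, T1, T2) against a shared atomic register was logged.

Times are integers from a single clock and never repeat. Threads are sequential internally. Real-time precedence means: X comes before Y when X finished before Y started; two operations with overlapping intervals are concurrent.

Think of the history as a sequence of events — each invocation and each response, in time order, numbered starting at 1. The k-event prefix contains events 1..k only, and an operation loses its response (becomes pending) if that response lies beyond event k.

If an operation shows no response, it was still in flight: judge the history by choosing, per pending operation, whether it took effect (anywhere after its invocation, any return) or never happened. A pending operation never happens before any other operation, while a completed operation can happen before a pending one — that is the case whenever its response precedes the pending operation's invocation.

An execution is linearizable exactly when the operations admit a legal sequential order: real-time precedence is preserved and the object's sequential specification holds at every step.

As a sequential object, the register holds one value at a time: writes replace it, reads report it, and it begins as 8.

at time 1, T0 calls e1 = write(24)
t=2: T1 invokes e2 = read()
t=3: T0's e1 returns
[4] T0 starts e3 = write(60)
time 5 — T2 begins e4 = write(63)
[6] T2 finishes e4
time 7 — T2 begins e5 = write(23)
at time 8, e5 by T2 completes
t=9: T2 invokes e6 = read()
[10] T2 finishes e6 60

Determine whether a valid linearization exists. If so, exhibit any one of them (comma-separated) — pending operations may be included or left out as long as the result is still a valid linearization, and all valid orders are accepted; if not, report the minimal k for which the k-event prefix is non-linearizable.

linearizable — witness: e1, e2, e4, e5, e3, e6

1. e1 write(24), leaving value 24
2. e2 read() (pending, included), leaving value 24
3. e4 write(63), leaving value 63
4. e5 write(23), leaving value 23
5. e3 write(60) (pending, included), leaving value 60
6. e6 read() → 60, leaving value 60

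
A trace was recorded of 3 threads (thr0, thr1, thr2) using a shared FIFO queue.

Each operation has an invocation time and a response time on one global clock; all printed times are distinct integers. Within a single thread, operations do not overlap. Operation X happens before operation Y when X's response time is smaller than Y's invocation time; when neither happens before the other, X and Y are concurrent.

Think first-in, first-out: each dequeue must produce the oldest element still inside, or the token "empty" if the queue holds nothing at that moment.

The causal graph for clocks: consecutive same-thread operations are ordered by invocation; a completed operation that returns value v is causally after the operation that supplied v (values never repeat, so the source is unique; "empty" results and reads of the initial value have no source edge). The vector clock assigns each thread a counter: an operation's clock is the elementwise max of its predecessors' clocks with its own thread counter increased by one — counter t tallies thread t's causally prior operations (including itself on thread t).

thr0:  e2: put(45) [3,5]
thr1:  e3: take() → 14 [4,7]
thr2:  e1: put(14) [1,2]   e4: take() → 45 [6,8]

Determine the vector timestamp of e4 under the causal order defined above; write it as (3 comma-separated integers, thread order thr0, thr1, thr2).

invoked at 1, e1 has no predecessors; its own thr2 bump gives (0, 0, 1)
invoked at 3, e2 has no predecessors; its own thr0 bump gives (1, 0, 0)
e3 (invocation 4): componentwise max over VC(e1)=(0, 0, 1), +1 at thr1, giving (0, 1, 1)
e4 (invocation 6): componentwise max over VC(e1)=(0, 0, 1), VC(e2)=(1, 0, 0), +1 at thr2, giving (1, 0, 2)
target: VC(e4) = (1, 0, 2)

(1, 0, 2)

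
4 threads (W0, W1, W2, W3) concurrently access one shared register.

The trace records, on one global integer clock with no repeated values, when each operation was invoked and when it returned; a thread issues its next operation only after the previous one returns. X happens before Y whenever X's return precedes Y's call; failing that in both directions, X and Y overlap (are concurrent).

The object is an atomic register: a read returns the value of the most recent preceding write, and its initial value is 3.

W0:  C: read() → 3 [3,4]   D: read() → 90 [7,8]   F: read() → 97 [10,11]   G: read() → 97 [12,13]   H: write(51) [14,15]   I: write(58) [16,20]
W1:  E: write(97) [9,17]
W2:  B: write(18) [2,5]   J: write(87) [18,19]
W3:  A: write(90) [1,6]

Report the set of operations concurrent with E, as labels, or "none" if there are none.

overlap test against E [9,17]: concurrent iff the interval meets 9..17
A [1,6]: before
B [2,5]: before
C [3,4]: before
D [7,8]: before
F [10,11]: concurrent
G [12,13]: concurrent
H [14,15]: concurrent
I [16,20]: concurrent
J [18,19]: after

F, G, H, I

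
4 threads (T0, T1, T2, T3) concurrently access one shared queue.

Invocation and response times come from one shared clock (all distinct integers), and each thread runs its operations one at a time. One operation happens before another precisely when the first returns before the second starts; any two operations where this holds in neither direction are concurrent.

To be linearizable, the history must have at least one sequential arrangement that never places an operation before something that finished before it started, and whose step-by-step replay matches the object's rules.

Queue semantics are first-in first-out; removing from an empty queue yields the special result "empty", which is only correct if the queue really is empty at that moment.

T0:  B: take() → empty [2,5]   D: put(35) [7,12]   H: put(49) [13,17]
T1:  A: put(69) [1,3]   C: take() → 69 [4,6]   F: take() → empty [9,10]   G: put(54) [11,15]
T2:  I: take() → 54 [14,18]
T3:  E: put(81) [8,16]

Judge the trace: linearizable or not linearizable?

linearizable

one valid linearization: A, C, B, F, G, D, E, H, I
step 1: A put(69) — queue <69>
step 2: C take() → 69 — queue <>
step 3: B take() → empty — queue <>
step 4: F take() → empty — queue <>
step 5: G put(54) — queue <54>
step 6: D put(35) — queue <54,35>
step 7: E put(81) — queue <54,35,81>
step 8: H put(49) — queue <54,35,81,49>
step 9: I take() → 54 — queue <35,81,49>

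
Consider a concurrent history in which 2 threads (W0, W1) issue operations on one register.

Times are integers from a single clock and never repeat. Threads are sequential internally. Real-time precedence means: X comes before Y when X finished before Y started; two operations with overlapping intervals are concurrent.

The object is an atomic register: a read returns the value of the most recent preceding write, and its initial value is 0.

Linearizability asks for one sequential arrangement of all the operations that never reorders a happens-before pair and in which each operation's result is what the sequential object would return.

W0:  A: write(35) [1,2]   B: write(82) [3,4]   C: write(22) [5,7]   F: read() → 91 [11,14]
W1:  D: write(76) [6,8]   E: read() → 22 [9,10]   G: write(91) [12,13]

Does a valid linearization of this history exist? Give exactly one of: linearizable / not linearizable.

linearizable

one valid linearization: A, B, D, C, E, G, F
after step 1 (A write(35)): value 35
after step 2 (B write(82)): value 82
after step 3 (D write(76)): value 76
after step 4 (C write(22)): value 22
after step 5 (E read() → 22): value 22
after step 6 (G write(91)): value 91
after step 7 (F read() → 91): value 91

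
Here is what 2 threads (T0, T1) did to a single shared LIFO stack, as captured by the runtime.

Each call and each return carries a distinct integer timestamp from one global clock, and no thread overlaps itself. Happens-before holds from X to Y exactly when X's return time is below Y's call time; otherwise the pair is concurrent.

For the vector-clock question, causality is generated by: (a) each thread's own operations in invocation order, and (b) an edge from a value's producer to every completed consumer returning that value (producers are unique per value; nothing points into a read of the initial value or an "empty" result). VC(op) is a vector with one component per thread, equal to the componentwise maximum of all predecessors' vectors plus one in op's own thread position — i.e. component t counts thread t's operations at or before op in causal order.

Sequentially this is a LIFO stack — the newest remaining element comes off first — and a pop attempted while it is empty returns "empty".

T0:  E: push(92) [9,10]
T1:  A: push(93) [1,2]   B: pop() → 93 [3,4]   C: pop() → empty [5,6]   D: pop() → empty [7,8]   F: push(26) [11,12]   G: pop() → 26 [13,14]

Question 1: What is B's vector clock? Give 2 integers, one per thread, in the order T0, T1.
(0, 2)

invoked at 1, A has no predecessors; its own T1 bump gives (0, 1)
invoked at 9, E has no predecessors; its own T0 bump gives (1, 0)
invoked at 3, B merges VC(A)=(0, 1) and bumps T1's slot → (0, 2)
invoked at 5, C merges VC(B)=(0, 2) and bumps T1's slot → (0, 3)
invoked at 7, D merges VC(C)=(0, 3) and bumps T1's slot → (0, 4)
invoked at 11, F merges VC(D)=(0, 4) and bumps T1's slot → (0, 5)
invoked at 13, G merges VC(F)=(0, 5) and bumps T1's slot → (0, 6)
target: VC(B) = (0, 2)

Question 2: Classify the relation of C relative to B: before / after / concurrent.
after

C spans [5,6], B spans [3,4]
resp(B)=4 < inv(C)=5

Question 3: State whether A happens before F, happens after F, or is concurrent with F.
before

A spans [1,2], F spans [11,12]
resp(A)=2 < inv(F)=11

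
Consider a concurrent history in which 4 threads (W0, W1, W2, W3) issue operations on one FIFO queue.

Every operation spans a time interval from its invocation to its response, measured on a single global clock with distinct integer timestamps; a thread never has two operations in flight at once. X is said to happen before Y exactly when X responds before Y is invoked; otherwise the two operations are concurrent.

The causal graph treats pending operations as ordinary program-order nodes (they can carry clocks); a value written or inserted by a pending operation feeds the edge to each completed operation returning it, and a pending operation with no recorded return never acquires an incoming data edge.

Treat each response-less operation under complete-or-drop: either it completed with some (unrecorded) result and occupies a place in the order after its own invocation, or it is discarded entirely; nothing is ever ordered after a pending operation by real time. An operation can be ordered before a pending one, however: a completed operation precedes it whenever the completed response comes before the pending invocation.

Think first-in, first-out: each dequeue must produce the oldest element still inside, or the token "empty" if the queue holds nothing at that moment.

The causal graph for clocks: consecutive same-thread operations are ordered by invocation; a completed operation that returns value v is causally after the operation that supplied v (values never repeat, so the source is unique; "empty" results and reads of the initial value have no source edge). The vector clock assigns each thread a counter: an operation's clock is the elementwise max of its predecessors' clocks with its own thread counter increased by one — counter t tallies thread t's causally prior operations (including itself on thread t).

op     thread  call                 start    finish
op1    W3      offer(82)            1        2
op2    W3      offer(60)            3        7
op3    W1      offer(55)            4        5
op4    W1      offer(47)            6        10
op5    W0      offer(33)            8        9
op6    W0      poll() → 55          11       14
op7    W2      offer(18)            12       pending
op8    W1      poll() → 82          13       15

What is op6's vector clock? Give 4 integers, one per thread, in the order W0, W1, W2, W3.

(2, 1, 0, 0)

invoked at 1, op1 has no predecessors; its own W3 bump gives (0, 0, 0, 1)
invoked at 12, op7 has no predecessors; its own W2 bump gives (0, 0, 1, 0)
invoked at 4, op3 has no predecessors; its own W1 bump gives (0, 1, 0, 0)
invoked at 8, op5 has no predecessors; its own W0 bump gives (1, 0, 0, 0)
op2, invoked 3, takes VC(op1)=(0, 0, 0, 1) under max, adds 1 for W3 → (0, 0, 0, 2)
op4, invoked 6, takes VC(op3)=(0, 1, 0, 0) under max, adds 1 for W1 → (0, 2, 0, 0)
op6, invoked 11, takes VC(op3)=(0, 1, 0, 0), VC(op5)=(1, 0, 0, 0) under max, adds 1 for W0 → (2, 1, 0, 0)
op8, invoked 13, takes VC(op1)=(0, 0, 0, 1), VC(op4)=(0, 2, 0, 0) under max, adds 1 for W1 → (0, 3, 0, 1)
target: VC(op6) = (2, 1, 0, 0)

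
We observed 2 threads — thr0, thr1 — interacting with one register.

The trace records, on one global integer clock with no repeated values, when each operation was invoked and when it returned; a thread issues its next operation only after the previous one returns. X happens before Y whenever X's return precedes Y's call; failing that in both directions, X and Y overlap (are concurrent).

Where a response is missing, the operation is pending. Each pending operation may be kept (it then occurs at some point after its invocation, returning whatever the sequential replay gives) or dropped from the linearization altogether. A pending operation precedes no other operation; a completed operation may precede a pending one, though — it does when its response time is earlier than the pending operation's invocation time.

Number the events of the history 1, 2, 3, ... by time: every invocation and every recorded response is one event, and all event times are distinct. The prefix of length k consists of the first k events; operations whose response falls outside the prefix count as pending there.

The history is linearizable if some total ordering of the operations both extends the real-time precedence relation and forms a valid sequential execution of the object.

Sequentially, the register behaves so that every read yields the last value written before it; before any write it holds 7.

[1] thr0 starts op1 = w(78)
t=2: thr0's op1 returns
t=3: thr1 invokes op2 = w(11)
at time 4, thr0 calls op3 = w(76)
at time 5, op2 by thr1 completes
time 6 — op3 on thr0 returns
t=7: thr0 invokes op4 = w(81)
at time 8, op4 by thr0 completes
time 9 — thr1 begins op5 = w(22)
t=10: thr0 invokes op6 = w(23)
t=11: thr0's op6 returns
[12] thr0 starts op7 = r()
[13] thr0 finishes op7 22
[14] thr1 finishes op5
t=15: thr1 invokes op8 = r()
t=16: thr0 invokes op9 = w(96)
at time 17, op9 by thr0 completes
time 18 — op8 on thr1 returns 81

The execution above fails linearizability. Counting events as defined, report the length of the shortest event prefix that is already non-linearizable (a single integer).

a valid linearization of events 1..17 exists, for instance op1, op2, op3, op4, op6, op5, op7, op8, op9:
step 1: op1 w(78) — value 78
step 2: op2 w(11) — value 11
step 3: op3 w(76) — value 76
step 4: op4 w(81) — value 81
step 5: op6 w(23) — value 23
step 6: op5 w(22) — value 22
step 7: op7 r() → 22 — value 22
step 8: op8 r() (pending, included) — value 22
step 9: op9 w(96) — value 96
with event 18 included (op8 responding at time 18), all real-time-consistent orders fail
one such order, op1, op2, op3, op4, op5, op6, op7, op8, op9, breaks at step 7 where op7 r() → 22 is illegal
one such order, op1, op2, op3, op4, op5, op6, op7, op9, op8, breaks at step 7 where op7 r() → 22 is illegal

18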